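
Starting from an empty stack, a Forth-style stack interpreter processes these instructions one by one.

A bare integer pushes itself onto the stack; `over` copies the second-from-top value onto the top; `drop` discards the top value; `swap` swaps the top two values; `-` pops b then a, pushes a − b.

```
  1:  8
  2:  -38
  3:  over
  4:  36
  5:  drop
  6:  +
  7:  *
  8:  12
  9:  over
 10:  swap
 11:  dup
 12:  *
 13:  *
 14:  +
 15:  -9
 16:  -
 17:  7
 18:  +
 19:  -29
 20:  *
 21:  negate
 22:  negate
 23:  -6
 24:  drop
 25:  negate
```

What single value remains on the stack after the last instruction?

8      -> [8]
-38    -> [8, -38]
over   -> [8, -38, 8]
36     -> [8, -38, 8, 36]
drop   -> [8, -38, 8]
+      -> [8, -30]
*      -> [-240]
12     -> [-240, 12]
over   -> [-240, 12, -240]
swap   -> [-240, -240, 12]
dup    -> [-240, -240, 12, 12]
*      -> [-240, -240, 144]
*      -> [-240, -34560]
+      -> [-34800]
-9     -> [-34800, -9]
-      -> [-34791]
7      -> [-34791, 7]
+      -> [-34784]
-29    -> [-34784, -29]
*      -> [1008736]
negate -> [-1008736]
negate -> [1008736]
-6     -> [1008736, -6]
drop   -> [1008736]
negate -> [-1008736]

-1008736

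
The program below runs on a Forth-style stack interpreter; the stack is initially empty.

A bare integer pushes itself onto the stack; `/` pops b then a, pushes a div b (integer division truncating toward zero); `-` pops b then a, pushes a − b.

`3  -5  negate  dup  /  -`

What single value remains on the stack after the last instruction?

3      → [3]
-5     → [3, -5]
negate → [3, 5]
dup    → [3, 5, 5]
/      → [3, 1]
-      → [2]

2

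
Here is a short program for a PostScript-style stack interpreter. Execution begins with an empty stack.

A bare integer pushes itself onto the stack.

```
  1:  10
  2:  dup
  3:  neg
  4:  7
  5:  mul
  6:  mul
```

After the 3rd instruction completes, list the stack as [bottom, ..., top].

[10, -10]

10   [10]
dup  [10, 10]
neg  [10, -10]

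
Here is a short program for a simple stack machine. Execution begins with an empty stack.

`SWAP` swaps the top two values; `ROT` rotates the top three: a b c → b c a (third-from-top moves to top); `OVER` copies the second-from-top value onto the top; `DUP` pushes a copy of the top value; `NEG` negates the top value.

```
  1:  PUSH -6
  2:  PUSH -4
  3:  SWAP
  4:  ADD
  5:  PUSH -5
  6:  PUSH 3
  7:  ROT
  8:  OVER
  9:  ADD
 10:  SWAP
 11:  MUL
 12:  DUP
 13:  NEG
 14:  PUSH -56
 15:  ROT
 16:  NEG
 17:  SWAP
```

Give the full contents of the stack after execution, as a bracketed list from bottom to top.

[-5, 21, 21, -56]

PUSH -6   [-6]
PUSH -4   [-6, -4]
SWAP      [-4, -6]
ADD       [-10]
PUSH -5   [-10, -5]
PUSH 3    [-10, -5, 3]
ROT       [-5, 3, -10]
OVER      [-5, 3, -10, 3]
ADD       [-5, 3, -7]
SWAP      [-5, -7, 3]
MUL       [-5, -21]
DUP       [-5, -21, -21]
NEG       [-5, -21, 21]
PUSH -56  [-5, -21, 21, -56]
ROT       [-5, 21, -56, -21]
NEG       [-5, 21, -56, 21]
SWAP      [-5, 21, 21, -56]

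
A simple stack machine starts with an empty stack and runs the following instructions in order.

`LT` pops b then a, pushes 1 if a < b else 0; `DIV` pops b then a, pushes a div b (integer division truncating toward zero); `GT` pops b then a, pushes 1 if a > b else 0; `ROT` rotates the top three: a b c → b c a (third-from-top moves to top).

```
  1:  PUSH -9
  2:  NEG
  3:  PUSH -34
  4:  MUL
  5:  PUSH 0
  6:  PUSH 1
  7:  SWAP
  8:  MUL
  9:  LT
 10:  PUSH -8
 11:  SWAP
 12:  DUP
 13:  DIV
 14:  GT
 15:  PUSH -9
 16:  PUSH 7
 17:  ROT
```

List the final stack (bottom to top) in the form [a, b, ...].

[-9, 7, 0]

PUSH -9  : -9
NEG      : 9
PUSH -34 : 9 -34
MUL      : -306
PUSH 0   : -306 0
PUSH 1   : -306 0 1
SWAP     : -306 1 0
MUL      : -306 0
LT       : 1
PUSH -8  : 1 -8
SWAP     : -8 1
DUP      : -8 1 1
DIV      : -8 1
GT       : 0
PUSH -9  : 0 -9
PUSH 7   : 0 -9 7
ROT      : -9 7 0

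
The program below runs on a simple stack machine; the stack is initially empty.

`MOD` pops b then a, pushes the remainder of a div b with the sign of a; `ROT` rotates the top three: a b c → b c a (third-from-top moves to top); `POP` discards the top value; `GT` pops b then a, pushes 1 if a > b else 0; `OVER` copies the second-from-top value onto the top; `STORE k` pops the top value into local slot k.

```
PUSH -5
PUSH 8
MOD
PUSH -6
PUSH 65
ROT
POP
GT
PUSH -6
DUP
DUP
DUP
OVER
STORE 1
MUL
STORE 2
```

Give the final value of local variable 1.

-6

PUSH -5 → [-5]
PUSH 8  → [-5, 8]
MOD     → [-5]
PUSH -6 → [-5, -6]
PUSH 65 → [-5, -6, 65]
ROT     → [-6, 65, -5]
POP     → [-6, 65]
GT      → [0]
PUSH -6 → [0, -6]
DUP     → [0, -6, -6]
DUP     → [0, -6, -6, -6]
DUP     → [0, -6, -6, -6, -6]
OVER    → [0, -6, -6, -6, -6, -6]
STORE 1 → [0, -6, -6, -6, -6]
MUL     → [0, -6, -6, 36]
STORE 2 → [0, -6, -6]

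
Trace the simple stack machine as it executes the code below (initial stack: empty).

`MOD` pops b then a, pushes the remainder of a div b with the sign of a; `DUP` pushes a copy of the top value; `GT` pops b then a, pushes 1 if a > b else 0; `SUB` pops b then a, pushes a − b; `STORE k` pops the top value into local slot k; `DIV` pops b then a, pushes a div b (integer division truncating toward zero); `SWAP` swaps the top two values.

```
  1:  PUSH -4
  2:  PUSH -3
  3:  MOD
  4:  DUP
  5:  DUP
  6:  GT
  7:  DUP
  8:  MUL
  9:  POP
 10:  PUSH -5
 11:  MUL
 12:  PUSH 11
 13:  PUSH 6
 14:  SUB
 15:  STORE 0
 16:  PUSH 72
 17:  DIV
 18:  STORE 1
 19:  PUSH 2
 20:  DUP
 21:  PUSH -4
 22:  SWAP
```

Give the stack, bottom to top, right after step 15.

PUSH -4  [-4]
PUSH -3  [-4, -3]
MOD      [-1]
DUP      [-1, -1]
DUP      [-1, -1, -1]
GT       [-1, 0]
DUP      [-1, 0, 0]
MUL      [-1, 0]
POP      [-1]
PUSH -5  [-1, -5]
MUL      [5]
PUSH 11  [5, 11]
PUSH 6   [5, 11, 6]
SUB      [5, 5]
STORE 0  [5]

[5]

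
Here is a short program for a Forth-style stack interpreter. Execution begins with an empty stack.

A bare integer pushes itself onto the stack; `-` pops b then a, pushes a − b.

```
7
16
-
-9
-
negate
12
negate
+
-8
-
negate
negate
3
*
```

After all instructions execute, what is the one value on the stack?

-12

7       [7]
16      [7, 16]
-       [-9]
-9      [-9, -9]
-       [0]
negate  [0]
12      [0, 12]
negate  [0, -12]
+       [-12]
-8      [-12, -8]
-       [-4]
negate  [4]
negate  [-4]
3       [-4, 3]
*       [-12]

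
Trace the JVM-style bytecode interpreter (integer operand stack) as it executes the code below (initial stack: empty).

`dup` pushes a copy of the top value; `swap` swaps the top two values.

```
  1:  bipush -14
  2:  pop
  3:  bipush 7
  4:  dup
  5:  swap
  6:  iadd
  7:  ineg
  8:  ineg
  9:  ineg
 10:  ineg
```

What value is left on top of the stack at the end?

14

bipush -14 → -14
pop        → (empty)
bipush 7   → 7
dup        → 7 7
swap       → 7 7
iadd       → 14
ineg       → -14
ineg       → 14
ineg       → -14
ineg       → 14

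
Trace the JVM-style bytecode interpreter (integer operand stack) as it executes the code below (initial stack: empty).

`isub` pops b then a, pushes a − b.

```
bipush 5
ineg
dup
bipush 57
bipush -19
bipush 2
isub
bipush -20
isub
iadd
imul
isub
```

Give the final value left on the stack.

bipush 5   -> 5
ineg       -> -5
dup        -> -5 -5
bipush 57  -> -5 -5 57
bipush -19 -> -5 -5 57 -19
bipush 2   -> -5 -5 57 -19 2
isub       -> -5 -5 57 -21
bipush -20 -> -5 -5 57 -21 -20
isub       -> -5 -5 57 -1
iadd       -> -5 -5 56
imul       -> -5 -280
isub       -> 275

275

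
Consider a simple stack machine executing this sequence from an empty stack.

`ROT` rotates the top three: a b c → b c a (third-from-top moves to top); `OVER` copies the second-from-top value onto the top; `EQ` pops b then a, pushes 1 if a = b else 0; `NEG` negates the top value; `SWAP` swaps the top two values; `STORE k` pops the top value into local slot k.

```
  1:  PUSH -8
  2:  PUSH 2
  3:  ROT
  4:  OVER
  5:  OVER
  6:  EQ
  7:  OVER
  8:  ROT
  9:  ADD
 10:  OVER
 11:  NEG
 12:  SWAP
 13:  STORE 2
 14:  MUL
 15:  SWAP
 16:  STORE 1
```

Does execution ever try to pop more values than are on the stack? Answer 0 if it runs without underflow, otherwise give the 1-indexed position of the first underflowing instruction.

PUSH -8 -> -8
PUSH 2  -> -8 2
ROT  — needs 3 operands, stack has 2 → underflow

3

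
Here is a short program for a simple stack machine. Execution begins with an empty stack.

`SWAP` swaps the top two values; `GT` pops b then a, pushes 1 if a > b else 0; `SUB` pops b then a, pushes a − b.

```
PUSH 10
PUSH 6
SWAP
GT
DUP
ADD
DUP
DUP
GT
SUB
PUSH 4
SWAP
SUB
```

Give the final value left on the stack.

4

PUSH 10  [10]
PUSH 6   [10, 6]
SWAP     [6, 10]
GT       [0]
DUP      [0, 0]
ADD      [0]
DUP      [0, 0]
DUP      [0, 0, 0]
GT       [0, 0]
SUB      [0]
PUSH 4   [0, 4]
SWAP     [4, 0]
SUB      [4]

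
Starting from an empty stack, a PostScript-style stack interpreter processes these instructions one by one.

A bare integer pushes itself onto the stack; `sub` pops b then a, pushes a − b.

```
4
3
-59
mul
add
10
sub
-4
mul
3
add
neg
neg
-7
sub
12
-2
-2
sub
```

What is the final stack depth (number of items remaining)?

4   : [4]
3   : [4, 3]
-59 : [4, 3, -59]
mul : [4, -177]
add : [-173]
10  : [-173, 10]
sub : [-183]
-4  : [-183, -4]
mul : [732]
3   : [732, 3]
add : [735]
neg : [-735]
neg : [735]
-7  : [735, -7]
sub : [742]
12  : [742, 12]
-2  : [742, 12, -2]
-2  : [742, 12, -2, -2]
sub : [742, 12, 0]

3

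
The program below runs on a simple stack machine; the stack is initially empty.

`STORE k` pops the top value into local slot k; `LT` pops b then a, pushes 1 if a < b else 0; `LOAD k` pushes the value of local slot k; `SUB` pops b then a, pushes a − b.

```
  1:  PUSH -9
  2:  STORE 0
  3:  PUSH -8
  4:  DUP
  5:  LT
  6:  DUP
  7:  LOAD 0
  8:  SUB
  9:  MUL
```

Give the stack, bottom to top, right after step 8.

[0, 9]

PUSH -9 → [-9]
STORE 0 → []
PUSH -8 → [-8]
DUP     → [-8, -8]
LT      → [0]
DUP     → [0, 0]
LOAD 0  → [0, 0, -9]
SUB     → [0, 9]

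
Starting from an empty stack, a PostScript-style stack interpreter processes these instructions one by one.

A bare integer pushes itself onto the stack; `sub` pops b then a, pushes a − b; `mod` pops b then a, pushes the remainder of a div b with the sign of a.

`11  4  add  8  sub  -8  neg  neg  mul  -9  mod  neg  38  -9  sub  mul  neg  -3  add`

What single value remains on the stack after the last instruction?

-97

11  : [11]
4   : [11, 4]
add : [15]
8   : [15, 8]
sub : [7]
-8  : [7, -8]
neg : [7, 8]
neg : [7, -8]
mul : [-56]
-9  : [-56, -9]
mod : [-2]
neg : [2]
38  : [2, 38]
-9  : [2, 38, -9]
sub : [2, 47]
mul : [94]
neg : [-94]
-3  : [-94, -3]
add : [-97]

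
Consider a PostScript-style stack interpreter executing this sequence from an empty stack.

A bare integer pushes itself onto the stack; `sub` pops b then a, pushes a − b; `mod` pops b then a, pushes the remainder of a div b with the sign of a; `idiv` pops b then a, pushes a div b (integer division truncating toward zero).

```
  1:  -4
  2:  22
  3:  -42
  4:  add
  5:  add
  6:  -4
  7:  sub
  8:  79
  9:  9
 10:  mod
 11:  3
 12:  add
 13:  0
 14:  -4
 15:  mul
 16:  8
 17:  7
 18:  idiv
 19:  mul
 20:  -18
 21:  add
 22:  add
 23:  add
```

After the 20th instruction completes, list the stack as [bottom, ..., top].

[-20, 10, 0, -18]

-4   : [-4]
22   : [-4, 22]
-42  : [-4, 22, -42]
add  : [-4, -20]
add  : [-24]
-4   : [-24, -4]
sub  : [-20]
79   : [-20, 79]
9    : [-20, 79, 9]
mod  : [-20, 7]
3    : [-20, 7, 3]
add  : [-20, 10]
0    : [-20, 10, 0]
-4   : [-20, 10, 0, -4]
mul  : [-20, 10, 0]
8    : [-20, 10, 0, 8]
7    : [-20, 10, 0, 8, 7]
idiv : [-20, 10, 0, 1]
mul  : [-20, 10, 0]
-18  : [-20, 10, 0, -18]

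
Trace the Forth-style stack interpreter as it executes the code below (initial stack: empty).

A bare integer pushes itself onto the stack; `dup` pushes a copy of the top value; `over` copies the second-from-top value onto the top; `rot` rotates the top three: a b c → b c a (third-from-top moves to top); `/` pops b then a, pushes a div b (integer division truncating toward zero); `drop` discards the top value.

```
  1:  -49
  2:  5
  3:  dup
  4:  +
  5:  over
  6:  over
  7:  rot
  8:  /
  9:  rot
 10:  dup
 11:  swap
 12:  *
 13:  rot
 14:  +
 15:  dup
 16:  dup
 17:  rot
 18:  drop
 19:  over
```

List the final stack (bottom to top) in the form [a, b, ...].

-49  -> [-49]
5    -> [-49, 5]
dup  -> [-49, 5, 5]
+    -> [-49, 10]
over -> [-49, 10, -49]
over -> [-49, 10, -49, 10]
rot  -> [-49, -49, 10, 10]
/    -> [-49, -49, 1]
rot  -> [-49, 1, -49]
dup  -> [-49, 1, -49, -49]
swap -> [-49, 1, -49, -49]
*    -> [-49, 1, 2401]
rot  -> [1, 2401, -49]
+    -> [1, 2352]
dup  -> [1, 2352, 2352]
dup  -> [1, 2352, 2352, 2352]
rot  -> [1, 2352, 2352, 2352]
drop -> [1, 2352, 2352]
over -> [1, 2352, 2352, 2352]

[1, 2352, 2352, 2352]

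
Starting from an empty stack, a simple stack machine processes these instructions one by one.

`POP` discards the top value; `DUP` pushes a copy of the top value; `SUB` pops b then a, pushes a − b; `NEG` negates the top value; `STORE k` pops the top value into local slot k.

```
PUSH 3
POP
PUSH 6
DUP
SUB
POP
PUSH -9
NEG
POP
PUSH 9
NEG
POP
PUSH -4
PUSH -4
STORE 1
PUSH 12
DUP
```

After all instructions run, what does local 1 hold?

-4

PUSH 3   3
POP      (empty)
PUSH 6   6
DUP      6 6
SUB      0
POP      (empty)
PUSH -9  -9
NEG      9
POP      (empty)
PUSH 9   9
NEG      -9
POP      (empty)
PUSH -4  -4
PUSH -4  -4 -4
STORE 1  -4
PUSH 12  -4 12
DUP      -4 12 12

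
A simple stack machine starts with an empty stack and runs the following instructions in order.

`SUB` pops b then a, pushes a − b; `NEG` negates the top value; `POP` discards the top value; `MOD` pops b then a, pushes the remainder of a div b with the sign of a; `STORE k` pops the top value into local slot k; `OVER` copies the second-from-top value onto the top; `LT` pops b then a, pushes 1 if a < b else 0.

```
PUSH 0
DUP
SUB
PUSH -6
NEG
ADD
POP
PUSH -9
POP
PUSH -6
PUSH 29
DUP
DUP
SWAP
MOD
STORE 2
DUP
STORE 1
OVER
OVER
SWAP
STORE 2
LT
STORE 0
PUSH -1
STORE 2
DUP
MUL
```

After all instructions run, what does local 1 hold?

29

PUSH 0  : [0]
DUP     : [0, 0]
SUB     : [0]
PUSH -6 : [0, -6]
NEG     : [0, 6]
ADD     : [6]
POP     : []
PUSH -9 : [-9]
POP     : []
PUSH -6 : [-6]
PUSH 29 : [-6, 29]
DUP     : [-6, 29, 29]
DUP     : [-6, 29, 29, 29]
SWAP    : [-6, 29, 29, 29]
MOD     : [-6, 29, 0]
STORE 2 : [-6, 29]
DUP     : [-6, 29, 29]
STORE 1 : [-6, 29]
OVER    : [-6, 29, -6]
OVER    : [-6, 29, -6, 29]
SWAP    : [-6, 29, 29, -6]
STORE 2 : [-6, 29, 29]
LT      : [-6, 0]
STORE 0 : [-6]
PUSH -1 : [-6, -1]
STORE 2 : [-6]
DUP     : [-6, -6]
MUL     : [36]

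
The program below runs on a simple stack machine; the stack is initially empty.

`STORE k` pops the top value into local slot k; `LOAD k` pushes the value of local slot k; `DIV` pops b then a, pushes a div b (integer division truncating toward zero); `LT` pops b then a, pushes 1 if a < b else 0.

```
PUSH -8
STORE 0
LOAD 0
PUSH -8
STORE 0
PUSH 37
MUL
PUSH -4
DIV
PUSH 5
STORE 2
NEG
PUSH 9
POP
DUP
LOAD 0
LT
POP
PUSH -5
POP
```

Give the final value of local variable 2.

5

PUSH -8 → -8
STORE 0 → (empty)
LOAD 0  → -8
PUSH -8 → -8 -8
STORE 0 → -8
PUSH 37 → -8 37
MUL     → -296
PUSH -4 → -296 -4
DIV     → 74
PUSH 5  → 74 5
STORE 2 → 74
NEG     → -74
PUSH 9  → -74 9
POP     → -74
DUP     → -74 -74
LOAD 0  → -74 -74 -8
LT      → -74 1
POP     → -74
PUSH -5 → -74 -5
POP     → -74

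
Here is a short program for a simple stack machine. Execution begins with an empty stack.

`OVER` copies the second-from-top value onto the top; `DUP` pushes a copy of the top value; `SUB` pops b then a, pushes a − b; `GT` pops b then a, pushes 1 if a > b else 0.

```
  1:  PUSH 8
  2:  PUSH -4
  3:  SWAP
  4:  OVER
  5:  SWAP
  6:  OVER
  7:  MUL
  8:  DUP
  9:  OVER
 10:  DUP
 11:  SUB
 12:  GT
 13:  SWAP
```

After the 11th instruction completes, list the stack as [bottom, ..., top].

PUSH 8  : 8
PUSH -4 : 8 -4
SWAP    : -4 8
OVER    : -4 8 -4
SWAP    : -4 -4 8
OVER    : -4 -4 8 -4
MUL     : -4 -4 -32
DUP     : -4 -4 -32 -32
OVER    : -4 -4 -32 -32 -32
DUP     : -4 -4 -32 -32 -32 -32
SUB     : -4 -4 -32 -32 0

[-4, -4, -32, -32, 0]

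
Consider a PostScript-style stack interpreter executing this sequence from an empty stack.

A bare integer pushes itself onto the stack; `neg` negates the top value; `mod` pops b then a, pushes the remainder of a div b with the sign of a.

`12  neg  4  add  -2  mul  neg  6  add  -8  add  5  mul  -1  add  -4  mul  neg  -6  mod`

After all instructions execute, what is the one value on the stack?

-4

12  : 12
neg : -12
4   : -12 4
add : -8
-2  : -8 -2
mul : 16
neg : -16
6   : -16 6
add : -10
-8  : -10 -8
add : -18
5   : -18 5
mul : -90
-1  : -90 -1
add : -91
-4  : -91 -4
mul : 364
neg : -364
-6  : -364 -6
mod : -4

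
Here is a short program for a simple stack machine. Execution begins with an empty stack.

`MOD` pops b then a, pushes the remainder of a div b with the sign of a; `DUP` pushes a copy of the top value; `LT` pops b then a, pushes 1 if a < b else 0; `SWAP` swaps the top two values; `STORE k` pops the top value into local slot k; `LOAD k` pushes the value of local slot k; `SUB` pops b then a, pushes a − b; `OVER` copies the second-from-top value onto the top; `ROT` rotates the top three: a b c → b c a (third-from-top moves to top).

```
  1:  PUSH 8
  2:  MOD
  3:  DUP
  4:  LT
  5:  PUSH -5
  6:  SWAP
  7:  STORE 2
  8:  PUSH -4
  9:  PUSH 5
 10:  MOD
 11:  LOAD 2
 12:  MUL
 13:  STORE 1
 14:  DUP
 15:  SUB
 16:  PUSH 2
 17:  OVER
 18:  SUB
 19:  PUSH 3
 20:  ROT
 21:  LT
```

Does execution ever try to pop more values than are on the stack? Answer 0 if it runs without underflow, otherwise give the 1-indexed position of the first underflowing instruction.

2

PUSH 8 → [8]
MOD  — needs 2 operands, stack has 1 → underflow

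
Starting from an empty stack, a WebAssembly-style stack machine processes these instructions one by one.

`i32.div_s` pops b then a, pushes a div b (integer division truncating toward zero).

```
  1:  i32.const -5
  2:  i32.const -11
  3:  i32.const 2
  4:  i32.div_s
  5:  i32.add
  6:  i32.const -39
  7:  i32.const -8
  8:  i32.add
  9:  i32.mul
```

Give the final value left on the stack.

470

i32.const -5  -> [-5]
i32.const -11 -> [-5, -11]
i32.const 2   -> [-5, -11, 2]
i32.div_s     -> [-5, -5]
i32.add       -> [-10]
i32.const -39 -> [-10, -39]
i32.const -8  -> [-10, -39, -8]
i32.add       -> [-10, -47]
i32.mul       -> [470]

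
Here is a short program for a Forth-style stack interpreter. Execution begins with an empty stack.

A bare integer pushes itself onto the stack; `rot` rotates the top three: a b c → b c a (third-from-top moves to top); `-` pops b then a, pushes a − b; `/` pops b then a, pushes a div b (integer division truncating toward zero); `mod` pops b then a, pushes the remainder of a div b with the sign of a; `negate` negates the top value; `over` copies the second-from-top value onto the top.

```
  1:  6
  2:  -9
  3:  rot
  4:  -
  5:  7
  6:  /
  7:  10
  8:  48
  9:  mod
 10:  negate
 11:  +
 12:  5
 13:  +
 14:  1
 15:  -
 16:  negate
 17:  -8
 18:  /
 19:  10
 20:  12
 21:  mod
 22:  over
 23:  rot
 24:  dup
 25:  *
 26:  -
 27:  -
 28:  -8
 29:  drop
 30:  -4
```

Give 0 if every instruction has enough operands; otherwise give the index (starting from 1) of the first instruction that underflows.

3

6  -> [6]
-9 -> [6, -9]
rot  — needs 3 operands, stack has 2 → underflow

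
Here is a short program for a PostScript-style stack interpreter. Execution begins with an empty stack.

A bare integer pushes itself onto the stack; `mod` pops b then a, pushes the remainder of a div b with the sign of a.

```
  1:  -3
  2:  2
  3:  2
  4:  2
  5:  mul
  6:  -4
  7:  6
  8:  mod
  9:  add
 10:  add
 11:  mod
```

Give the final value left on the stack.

-3  → -3
2   → -3 2
2   → -3 2 2
2   → -3 2 2 2
mul → -3 2 4
-4  → -3 2 4 -4
6   → -3 2 4 -4 6
mod → -3 2 4 -4
add → -3 2 0
add → -3 2
mod → -1

-1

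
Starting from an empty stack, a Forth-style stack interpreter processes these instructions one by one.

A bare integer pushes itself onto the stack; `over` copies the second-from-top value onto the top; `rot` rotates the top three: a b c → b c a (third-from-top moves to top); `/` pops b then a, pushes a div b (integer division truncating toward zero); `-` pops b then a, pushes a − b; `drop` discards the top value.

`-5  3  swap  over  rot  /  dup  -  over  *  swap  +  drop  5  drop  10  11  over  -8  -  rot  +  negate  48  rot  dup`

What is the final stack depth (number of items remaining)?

4

-5      [-5]
3       [-5, 3]
swap    [3, -5]
over    [3, -5, 3]
rot     [-5, 3, 3]
/       [-5, 1]
dup     [-5, 1, 1]
-       [-5, 0]
over    [-5, 0, -5]
*       [-5, 0]
swap    [0, -5]
+       [-5]
drop    []
5       [5]
drop    []
10      [10]
11      [10, 11]
over    [10, 11, 10]
-8      [10, 11, 10, -8]
-       [10, 11, 18]
rot     [11, 18, 10]
+       [11, 28]
negate  [11, -28]
48      [11, -28, 48]
rot     [-28, 48, 11]
dup     [-28, 48, 11, 11]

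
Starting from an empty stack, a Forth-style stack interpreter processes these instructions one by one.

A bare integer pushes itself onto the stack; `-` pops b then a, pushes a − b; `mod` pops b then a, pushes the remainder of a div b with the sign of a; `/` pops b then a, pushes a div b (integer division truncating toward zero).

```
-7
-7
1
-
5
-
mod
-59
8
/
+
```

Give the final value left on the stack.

-14

-7   -7
-7   -7 -7
1    -7 -7 1
-    -7 -8
5    -7 -8 5
-    -7 -13
mod  -7
-59  -7 -59
8    -7 -59 8
/    -7 -7
+    -14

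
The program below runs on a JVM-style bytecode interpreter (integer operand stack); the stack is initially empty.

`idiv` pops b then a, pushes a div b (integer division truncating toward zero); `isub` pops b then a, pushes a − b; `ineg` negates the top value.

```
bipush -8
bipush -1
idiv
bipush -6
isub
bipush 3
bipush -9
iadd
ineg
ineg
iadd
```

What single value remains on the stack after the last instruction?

8

bipush -8 → [-8]
bipush -1 → [-8, -1]
idiv      → [8]
bipush -6 → [8, -6]
isub      → [14]
bipush 3  → [14, 3]
bipush -9 → [14, 3, -9]
iadd      → [14, -6]
ineg      → [14, 6]
ineg      → [14, -6]
iadd      → [8]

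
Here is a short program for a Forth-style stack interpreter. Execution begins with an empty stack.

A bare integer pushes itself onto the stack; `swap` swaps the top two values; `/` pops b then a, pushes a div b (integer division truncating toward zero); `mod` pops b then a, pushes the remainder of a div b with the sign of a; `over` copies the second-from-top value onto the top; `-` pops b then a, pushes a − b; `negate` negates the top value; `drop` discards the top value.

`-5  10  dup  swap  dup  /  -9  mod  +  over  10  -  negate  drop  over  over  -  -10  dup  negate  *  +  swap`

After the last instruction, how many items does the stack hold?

3

-5     : -5
10     : -5 10
dup    : -5 10 10
swap   : -5 10 10
dup    : -5 10 10 10
/      : -5 10 1
-9     : -5 10 1 -9
mod    : -5 10 1
+      : -5 11
over   : -5 11 -5
10     : -5 11 -5 10
-      : -5 11 -15
negate : -5 11 15
drop   : -5 11
over   : -5 11 -5
over   : -5 11 -5 11
-      : -5 11 -16
-10    : -5 11 -16 -10
dup    : -5 11 -16 -10 -10
negate : -5 11 -16 -10 10
*      : -5 11 -16 -100
+      : -5 11 -116
swap   : -5 -116 11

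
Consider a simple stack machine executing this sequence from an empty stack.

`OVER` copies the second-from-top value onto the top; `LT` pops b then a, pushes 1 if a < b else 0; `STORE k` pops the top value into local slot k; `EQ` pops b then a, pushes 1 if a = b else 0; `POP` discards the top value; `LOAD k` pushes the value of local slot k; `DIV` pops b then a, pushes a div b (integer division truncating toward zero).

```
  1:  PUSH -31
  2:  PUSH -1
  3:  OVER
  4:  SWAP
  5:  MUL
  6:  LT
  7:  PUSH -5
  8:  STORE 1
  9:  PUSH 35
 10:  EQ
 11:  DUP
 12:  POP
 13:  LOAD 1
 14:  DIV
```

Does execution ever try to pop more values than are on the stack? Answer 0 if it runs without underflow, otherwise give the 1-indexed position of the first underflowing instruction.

PUSH -31 -> -31
PUSH -1  -> -31 -1
OVER     -> -31 -1 -31
SWAP     -> -31 -31 -1
MUL      -> -31 31
LT       -> 1
PUSH -5  -> 1 -5
STORE 1  -> 1
PUSH 35  -> 1 35
EQ       -> 0
DUP      -> 0 0
POP      -> 0
LOAD 1   -> 0 -5
DIV      -> 0

0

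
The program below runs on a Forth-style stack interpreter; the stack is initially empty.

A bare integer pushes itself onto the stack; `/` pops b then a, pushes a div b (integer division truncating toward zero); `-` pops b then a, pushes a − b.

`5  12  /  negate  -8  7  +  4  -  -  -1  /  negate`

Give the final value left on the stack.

5      : 5
12     : 5 12
/      : 0
negate : 0
-8     : 0 -8
7      : 0 -8 7
+      : 0 -1
4      : 0 -1 4
-      : 0 -5
-      : 5
-1     : 5 -1
/      : -5
negate : 5

5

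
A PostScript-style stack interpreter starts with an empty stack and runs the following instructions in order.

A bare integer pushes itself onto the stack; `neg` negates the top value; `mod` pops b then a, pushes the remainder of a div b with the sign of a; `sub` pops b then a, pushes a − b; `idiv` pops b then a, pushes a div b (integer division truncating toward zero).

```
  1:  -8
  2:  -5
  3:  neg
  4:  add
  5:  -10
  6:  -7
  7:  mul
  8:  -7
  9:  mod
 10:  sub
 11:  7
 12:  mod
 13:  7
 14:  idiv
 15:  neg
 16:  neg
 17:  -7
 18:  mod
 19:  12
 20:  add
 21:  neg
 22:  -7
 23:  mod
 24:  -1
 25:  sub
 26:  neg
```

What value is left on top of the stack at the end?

4

-8    -8
-5    -8 -5
neg   -8 5
add   -3
-10   -3 -10
-7    -3 -10 -7
mul   -3 70
-7    -3 70 -7
mod   -3 0
sub   -3
7     -3 7
mod   -3
7     -3 7
idiv  0
neg   0
neg   0
-7    0 -7
mod   0
12    0 12
add   12
neg   -12
-7    -12 -7
mod   -5
-1    -5 -1
sub   -4
neg   4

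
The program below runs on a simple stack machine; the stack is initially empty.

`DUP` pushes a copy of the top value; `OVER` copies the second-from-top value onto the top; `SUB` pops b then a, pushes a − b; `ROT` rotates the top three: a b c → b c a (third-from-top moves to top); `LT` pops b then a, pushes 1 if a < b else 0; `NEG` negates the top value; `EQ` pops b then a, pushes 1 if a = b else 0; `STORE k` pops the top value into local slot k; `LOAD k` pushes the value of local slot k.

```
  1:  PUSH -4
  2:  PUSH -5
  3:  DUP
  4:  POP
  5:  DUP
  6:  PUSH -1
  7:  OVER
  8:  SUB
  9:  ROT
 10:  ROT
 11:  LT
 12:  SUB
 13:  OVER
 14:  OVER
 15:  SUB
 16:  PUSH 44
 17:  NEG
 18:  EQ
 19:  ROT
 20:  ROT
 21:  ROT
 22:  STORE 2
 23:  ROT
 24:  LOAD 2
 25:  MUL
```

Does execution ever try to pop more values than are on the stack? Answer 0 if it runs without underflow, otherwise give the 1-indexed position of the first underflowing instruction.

PUSH -4 : [-4]
PUSH -5 : [-4, -5]
DUP     : [-4, -5, -5]
POP     : [-4, -5]
DUP     : [-4, -5, -5]
PUSH -1 : [-4, -5, -5, -1]
OVER    : [-4, -5, -5, -1, -5]
SUB     : [-4, -5, -5, 4]
ROT     : [-4, -5, 4, -5]
ROT     : [-4, 4, -5, -5]
LT      : [-4, 4, 0]
SUB     : [-4, 4]
OVER    : [-4, 4, -4]
OVER    : [-4, 4, -4, 4]
SUB     : [-4, 4, -8]
PUSH 44 : [-4, 4, -8, 44]
NEG     : [-4, 4, -8, -44]
EQ      : [-4, 4, 0]
ROT     : [4, 0, -4]
ROT     : [0, -4, 4]
ROT     : [-4, 4, 0]
STORE 2 : [-4, 4]
ROT  — needs 3 operands, stack has 2 → underflow

23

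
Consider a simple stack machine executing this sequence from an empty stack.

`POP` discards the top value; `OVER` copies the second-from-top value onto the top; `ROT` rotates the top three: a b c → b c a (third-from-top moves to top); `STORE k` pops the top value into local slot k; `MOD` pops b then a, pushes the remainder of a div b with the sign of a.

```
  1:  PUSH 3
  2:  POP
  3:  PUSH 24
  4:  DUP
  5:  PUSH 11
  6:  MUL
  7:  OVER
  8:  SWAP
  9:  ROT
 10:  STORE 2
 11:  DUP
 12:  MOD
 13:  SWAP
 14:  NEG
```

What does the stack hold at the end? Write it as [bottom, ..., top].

PUSH 3  -> 3
POP     -> (empty)
PUSH 24 -> 24
DUP     -> 24 24
PUSH 11 -> 24 24 11
MUL     -> 24 264
OVER    -> 24 264 24
SWAP    -> 24 24 264
ROT     -> 24 264 24
STORE 2 -> 24 264
DUP     -> 24 264 264
MOD     -> 24 0
SWAP    -> 0 24
NEG     -> 0 -24

[0, -24]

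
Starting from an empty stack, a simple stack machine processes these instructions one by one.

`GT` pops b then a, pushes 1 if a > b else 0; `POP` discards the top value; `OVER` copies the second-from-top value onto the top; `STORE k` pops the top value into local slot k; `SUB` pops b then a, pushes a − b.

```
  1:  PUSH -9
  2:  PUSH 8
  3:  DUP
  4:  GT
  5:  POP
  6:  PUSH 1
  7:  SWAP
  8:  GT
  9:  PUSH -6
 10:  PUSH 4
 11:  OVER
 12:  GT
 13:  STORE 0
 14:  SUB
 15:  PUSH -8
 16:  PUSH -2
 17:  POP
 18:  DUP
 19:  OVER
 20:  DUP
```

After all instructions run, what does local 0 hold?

1

PUSH -9 → [-9]
PUSH 8  → [-9, 8]
DUP     → [-9, 8, 8]
GT      → [-9, 0]
POP     → [-9]
PUSH 1  → [-9, 1]
SWAP    → [1, -9]
GT      → [1]
PUSH -6 → [1, -6]
PUSH 4  → [1, -6, 4]
OVER    → [1, -6, 4, -6]
GT      → [1, -6, 1]
STORE 0 → [1, -6]
SUB     → [7]
PUSH -8 → [7, -8]
PUSH -2 → [7, -8, -2]
POP     → [7, -8]
DUP     → [7, -8, -8]
OVER    → [7, -8, -8, -8]
DUP     → [7, -8, -8, -8, -8]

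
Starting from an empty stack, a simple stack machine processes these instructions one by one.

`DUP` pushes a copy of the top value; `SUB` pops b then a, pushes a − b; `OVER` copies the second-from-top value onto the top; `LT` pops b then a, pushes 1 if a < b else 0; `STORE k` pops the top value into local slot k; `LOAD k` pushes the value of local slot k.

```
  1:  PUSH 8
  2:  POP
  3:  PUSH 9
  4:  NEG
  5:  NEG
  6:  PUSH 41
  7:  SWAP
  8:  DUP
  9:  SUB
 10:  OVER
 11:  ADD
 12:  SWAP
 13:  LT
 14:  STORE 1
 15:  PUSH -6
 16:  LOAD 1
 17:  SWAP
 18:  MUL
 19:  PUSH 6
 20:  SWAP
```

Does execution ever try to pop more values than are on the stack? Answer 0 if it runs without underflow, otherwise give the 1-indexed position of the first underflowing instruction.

0

PUSH 8  -> 8
POP     -> (empty)
PUSH 9  -> 9
NEG     -> -9
NEG     -> 9
PUSH 41 -> 9 41
SWAP    -> 41 9
DUP     -> 41 9 9
SUB     -> 41 0
OVER    -> 41 0 41
ADD     -> 41 41
SWAP    -> 41 41
LT      -> 0
STORE 1 -> (empty)
PUSH -6 -> -6
LOAD 1  -> -6 0
SWAP    -> 0 -6
MUL     -> 0
PUSH 6  -> 0 6
SWAP    -> 6 0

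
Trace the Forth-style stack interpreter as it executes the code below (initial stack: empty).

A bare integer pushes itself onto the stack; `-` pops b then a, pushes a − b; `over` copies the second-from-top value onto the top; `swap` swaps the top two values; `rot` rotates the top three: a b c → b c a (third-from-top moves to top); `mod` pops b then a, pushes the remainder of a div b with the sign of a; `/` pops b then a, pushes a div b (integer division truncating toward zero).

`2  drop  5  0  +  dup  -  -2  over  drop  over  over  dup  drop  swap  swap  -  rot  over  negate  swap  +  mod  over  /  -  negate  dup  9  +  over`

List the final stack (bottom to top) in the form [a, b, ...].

2      -> [2]
drop   -> []
5      -> [5]
0      -> [5, 0]
+      -> [5]
dup    -> [5, 5]
-      -> [0]
-2     -> [0, -2]
over   -> [0, -2, 0]
drop   -> [0, -2]
over   -> [0, -2, 0]
over   -> [0, -2, 0, -2]
dup    -> [0, -2, 0, -2, -2]
drop   -> [0, -2, 0, -2]
swap   -> [0, -2, -2, 0]
swap   -> [0, -2, 0, -2]
-      -> [0, -2, 2]
rot    -> [-2, 2, 0]
over   -> [-2, 2, 0, 2]
negate -> [-2, 2, 0, -2]
swap   -> [-2, 2, -2, 0]
+      -> [-2, 2, -2]
mod    -> [-2, 0]
over   -> [-2, 0, -2]
/      -> [-2, 0]
-      -> [-2]
negate -> [2]
dup    -> [2, 2]
9      -> [2, 2, 9]
+      -> [2, 11]
over   -> [2, 11, 2]

[2, 11, 2]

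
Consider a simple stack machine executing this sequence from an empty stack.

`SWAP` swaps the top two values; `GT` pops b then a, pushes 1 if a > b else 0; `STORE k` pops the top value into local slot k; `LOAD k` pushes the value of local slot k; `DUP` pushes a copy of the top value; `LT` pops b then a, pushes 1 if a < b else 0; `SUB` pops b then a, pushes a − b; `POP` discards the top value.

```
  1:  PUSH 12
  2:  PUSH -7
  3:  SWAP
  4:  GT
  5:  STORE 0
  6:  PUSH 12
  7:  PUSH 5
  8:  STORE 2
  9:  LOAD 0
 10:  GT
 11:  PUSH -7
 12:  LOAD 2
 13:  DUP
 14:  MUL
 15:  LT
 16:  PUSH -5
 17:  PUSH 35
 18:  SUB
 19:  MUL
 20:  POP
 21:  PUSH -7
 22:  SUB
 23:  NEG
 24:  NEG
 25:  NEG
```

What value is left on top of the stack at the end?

PUSH 12  12
PUSH -7  12 -7
SWAP     -7 12
GT       0
STORE 0  (empty)
PUSH 12  12
PUSH 5   12 5
STORE 2  12
LOAD 0   12 0
GT       1
PUSH -7  1 -7
LOAD 2   1 -7 5
DUP      1 -7 5 5
MUL      1 -7 25
LT       1 1
PUSH -5  1 1 -5
PUSH 35  1 1 -5 35
SUB      1 1 -40
MUL      1 -40
POP      1
PUSH -7  1 -7
SUB      8
NEG      -8
NEG      8
NEG      -8

-8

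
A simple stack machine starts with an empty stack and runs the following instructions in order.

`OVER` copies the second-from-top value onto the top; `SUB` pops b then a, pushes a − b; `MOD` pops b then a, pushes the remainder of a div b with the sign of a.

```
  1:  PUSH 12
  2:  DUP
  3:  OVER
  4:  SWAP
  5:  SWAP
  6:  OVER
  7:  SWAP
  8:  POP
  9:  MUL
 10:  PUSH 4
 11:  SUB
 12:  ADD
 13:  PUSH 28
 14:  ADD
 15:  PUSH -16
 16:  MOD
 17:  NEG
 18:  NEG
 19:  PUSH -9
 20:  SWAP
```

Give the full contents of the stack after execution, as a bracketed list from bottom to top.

PUSH 12   [12]
DUP       [12, 12]
OVER      [12, 12, 12]
SWAP      [12, 12, 12]
SWAP      [12, 12, 12]
OVER      [12, 12, 12, 12]
SWAP      [12, 12, 12, 12]
POP       [12, 12, 12]
MUL       [12, 144]
PUSH 4    [12, 144, 4]
SUB       [12, 140]
ADD       [152]
PUSH 28   [152, 28]
ADD       [180]
PUSH -16  [180, -16]
MOD       [4]
NEG       [-4]
NEG       [4]
PUSH -9   [4, -9]
SWAP      [-9, 4]

[-9, 4]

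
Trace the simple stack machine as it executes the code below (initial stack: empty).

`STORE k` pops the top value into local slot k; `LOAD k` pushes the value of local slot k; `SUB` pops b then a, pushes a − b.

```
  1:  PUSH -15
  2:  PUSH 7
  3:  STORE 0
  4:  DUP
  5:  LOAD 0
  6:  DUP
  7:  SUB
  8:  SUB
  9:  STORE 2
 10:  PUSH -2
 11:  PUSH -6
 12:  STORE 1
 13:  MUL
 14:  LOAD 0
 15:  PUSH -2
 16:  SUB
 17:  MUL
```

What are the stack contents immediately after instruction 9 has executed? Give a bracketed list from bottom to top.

[-15]

PUSH -15 -> [-15]
PUSH 7   -> [-15, 7]
STORE 0  -> [-15]
DUP      -> [-15, -15]
LOAD 0   -> [-15, -15, 7]
DUP      -> [-15, -15, 7, 7]
SUB      -> [-15, -15, 0]
SUB      -> [-15, -15]
STORE 2  -> [-15]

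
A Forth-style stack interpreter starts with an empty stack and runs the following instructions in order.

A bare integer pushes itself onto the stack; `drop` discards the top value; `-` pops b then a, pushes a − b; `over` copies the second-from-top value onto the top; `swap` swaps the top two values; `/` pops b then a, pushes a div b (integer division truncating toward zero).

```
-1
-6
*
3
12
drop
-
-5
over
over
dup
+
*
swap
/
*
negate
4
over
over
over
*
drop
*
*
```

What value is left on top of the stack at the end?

1296

-1     -> -1
-6     -> -1 -6
*      -> 6
3      -> 6 3
12     -> 6 3 12
drop   -> 6 3
-      -> 3
-5     -> 3 -5
over   -> 3 -5 3
over   -> 3 -5 3 -5
dup    -> 3 -5 3 -5 -5
+      -> 3 -5 3 -10
*      -> 3 -5 -30
swap   -> 3 -30 -5
/      -> 3 6
*      -> 18
negate -> -18
4      -> -18 4
over   -> -18 4 -18
over   -> -18 4 -18 4
over   -> -18 4 -18 4 -18
*      -> -18 4 -18 -72
drop   -> -18 4 -18
*      -> -18 -72
*      -> 1296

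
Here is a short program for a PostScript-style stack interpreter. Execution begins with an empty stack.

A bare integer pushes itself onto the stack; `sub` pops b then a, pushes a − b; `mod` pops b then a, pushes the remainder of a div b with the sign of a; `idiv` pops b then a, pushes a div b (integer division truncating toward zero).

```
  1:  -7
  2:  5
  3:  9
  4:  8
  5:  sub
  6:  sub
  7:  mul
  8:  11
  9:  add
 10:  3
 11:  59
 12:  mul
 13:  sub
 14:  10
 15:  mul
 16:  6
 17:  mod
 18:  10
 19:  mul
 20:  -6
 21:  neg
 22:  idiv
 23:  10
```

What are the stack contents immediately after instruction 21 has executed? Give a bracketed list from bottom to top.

-7  → -7
5   → -7 5
9   → -7 5 9
8   → -7 5 9 8
sub → -7 5 1
sub → -7 4
mul → -28
11  → -28 11
add → -17
3   → -17 3
59  → -17 3 59
mul → -17 177
sub → -194
10  → -194 10
mul → -1940
6   → -1940 6
mod → -2
10  → -2 10
mul → -20
-6  → -20 -6
neg → -20 6

[-20, 6]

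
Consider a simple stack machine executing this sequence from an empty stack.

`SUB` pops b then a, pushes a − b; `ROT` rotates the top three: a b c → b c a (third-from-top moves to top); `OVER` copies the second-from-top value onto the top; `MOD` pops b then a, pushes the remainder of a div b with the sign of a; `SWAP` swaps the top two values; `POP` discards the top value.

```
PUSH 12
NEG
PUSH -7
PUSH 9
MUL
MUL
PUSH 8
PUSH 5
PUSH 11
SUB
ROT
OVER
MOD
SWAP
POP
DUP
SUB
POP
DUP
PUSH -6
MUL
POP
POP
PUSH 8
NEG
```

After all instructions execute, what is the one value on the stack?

-8

PUSH 12 -> 12
NEG     -> -12
PUSH -7 -> -12 -7
PUSH 9  -> -12 -7 9
MUL     -> -12 -63
MUL     -> 756
PUSH 8  -> 756 8
PUSH 5  -> 756 8 5
PUSH 11 -> 756 8 5 11
SUB     -> 756 8 -6
ROT     -> 8 -6 756
OVER    -> 8 -6 756 -6
MOD     -> 8 -6 0
SWAP    -> 8 0 -6
POP     -> 8 0
DUP     -> 8 0 0
SUB     -> 8 0
POP     -> 8
DUP     -> 8 8
PUSH -6 -> 8 8 -6
MUL     -> 8 -48
POP     -> 8
POP     -> (empty)
PUSH 8  -> 8
NEG     -> -8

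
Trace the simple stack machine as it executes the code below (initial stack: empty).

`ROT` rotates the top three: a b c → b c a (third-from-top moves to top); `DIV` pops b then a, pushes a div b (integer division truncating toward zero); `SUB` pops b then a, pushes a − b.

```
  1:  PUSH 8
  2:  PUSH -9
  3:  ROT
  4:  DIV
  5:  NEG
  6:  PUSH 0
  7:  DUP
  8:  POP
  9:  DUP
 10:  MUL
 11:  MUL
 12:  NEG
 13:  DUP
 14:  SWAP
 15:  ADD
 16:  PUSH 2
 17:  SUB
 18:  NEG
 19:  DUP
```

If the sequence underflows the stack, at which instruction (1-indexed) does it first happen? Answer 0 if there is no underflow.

3

PUSH 8  : [8]
PUSH -9 : [8, -9]
ROT  — needs 3 operands, stack has 2 → underflow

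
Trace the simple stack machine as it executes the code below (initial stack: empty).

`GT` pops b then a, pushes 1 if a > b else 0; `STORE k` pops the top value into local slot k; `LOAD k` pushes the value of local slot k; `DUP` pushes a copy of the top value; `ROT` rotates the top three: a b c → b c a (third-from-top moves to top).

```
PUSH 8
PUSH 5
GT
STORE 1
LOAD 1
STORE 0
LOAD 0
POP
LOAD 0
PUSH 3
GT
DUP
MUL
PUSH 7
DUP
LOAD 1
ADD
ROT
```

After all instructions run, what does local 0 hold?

PUSH 8  → [8]
PUSH 5  → [8, 5]
GT      → [1]
STORE 1 → []
LOAD 1  → [1]
STORE 0 → []
LOAD 0  → [1]
POP     → []
LOAD 0  → [1]
PUSH 3  → [1, 3]
GT      → [0]
DUP     → [0, 0]
MUL     → [0]
PUSH 7  → [0, 7]
DUP     → [0, 7, 7]
LOAD 1  → [0, 7, 7, 1]
ADD     → [0, 7, 8]
ROT     → [7, 8, 0]

1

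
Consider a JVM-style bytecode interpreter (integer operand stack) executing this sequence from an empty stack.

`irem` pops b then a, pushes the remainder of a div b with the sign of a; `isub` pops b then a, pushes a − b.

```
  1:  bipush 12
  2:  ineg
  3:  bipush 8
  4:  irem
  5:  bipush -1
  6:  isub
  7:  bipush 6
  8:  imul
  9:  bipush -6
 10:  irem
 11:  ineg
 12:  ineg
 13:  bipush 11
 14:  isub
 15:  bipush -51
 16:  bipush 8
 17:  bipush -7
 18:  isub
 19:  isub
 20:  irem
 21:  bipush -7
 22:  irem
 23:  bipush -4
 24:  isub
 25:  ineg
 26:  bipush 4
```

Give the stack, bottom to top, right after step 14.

bipush 12 → 12
ineg      → -12
bipush 8  → -12 8
irem      → -4
bipush -1 → -4 -1
isub      → -3
bipush 6  → -3 6
imul      → -18
bipush -6 → -18 -6
irem      → 0
ineg      → 0
ineg      → 0
bipush 11 → 0 11
isub      → -11

[-11]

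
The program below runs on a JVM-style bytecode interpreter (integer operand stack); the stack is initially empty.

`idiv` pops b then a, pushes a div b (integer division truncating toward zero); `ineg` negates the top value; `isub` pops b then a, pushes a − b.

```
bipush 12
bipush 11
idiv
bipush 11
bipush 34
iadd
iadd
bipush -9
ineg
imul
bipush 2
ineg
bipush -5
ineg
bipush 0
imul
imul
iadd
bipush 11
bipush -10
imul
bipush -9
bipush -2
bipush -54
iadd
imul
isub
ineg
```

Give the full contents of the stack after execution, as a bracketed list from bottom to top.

[414, 614]

bipush 12  -> [12]
bipush 11  -> [12, 11]
idiv       -> [1]
bipush 11  -> [1, 11]
bipush 34  -> [1, 11, 34]
iadd       -> [1, 45]
iadd       -> [46]
bipush -9  -> [46, -9]
ineg       -> [46, 9]
imul       -> [414]
bipush 2   -> [414, 2]
ineg       -> [414, -2]
bipush -5  -> [414, -2, -5]
ineg       -> [414, -2, 5]
bipush 0   -> [414, -2, 5, 0]
imul       -> [414, -2, 0]
imul       -> [414, 0]
iadd       -> [414]
bipush 11  -> [414, 11]
bipush -10 -> [414, 11, -10]
imul       -> [414, -110]
bipush -9  -> [414, -110, -9]
bipush -2  -> [414, -110, -9, -2]
bipush -54 -> [414, -110, -9, -2, -54]
iadd       -> [414, -110, -9, -56]
imul       -> [414, -110, 504]
isub       -> [414, -614]
ineg       -> [414, 614]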